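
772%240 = 52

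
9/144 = 1/16 = 0.06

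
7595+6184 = 13779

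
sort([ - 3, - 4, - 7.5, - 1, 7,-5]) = [ - 7.5, - 5, - 4, - 3,-1, 7] 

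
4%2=0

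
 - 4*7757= - 31028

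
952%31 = 22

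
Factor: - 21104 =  - 2^4*1319^1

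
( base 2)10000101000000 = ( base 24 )eig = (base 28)ao0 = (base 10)8512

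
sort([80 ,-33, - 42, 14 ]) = [ - 42,  -  33, 14, 80]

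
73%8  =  1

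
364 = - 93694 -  - 94058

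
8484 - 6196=2288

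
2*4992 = 9984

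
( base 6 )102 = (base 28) 1a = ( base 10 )38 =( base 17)24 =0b100110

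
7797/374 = 7797/374 = 20.85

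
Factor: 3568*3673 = 2^4 * 223^1*3673^1 = 13105264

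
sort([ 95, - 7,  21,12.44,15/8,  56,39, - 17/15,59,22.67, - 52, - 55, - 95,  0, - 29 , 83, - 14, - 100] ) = [ - 100, - 95, - 55 ,-52,-29, - 14 , - 7,-17/15,  0,15/8 , 12.44, 21, 22.67,  39, 56, 59,83,95 ]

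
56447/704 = 56447/704 = 80.18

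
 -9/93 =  - 1 + 28/31 = -0.10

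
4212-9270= - 5058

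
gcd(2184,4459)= 91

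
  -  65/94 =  - 1  +  29/94 = - 0.69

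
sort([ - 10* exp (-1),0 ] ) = [-10*exp( - 1),0 ]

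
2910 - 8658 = - 5748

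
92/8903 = 92/8903 = 0.01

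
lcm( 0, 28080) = 0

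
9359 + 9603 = 18962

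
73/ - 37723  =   - 73/37723  =  - 0.00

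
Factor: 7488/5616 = 2^2*3^( - 1)= 4/3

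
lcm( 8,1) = 8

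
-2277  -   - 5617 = 3340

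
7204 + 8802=16006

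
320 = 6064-5744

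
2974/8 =371+3/4 = 371.75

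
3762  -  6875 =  - 3113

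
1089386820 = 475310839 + 614075981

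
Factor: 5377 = 19^1*283^1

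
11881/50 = 237 + 31/50 = 237.62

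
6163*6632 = 40873016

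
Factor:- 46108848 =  - 2^4*3^1*960601^1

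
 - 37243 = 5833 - 43076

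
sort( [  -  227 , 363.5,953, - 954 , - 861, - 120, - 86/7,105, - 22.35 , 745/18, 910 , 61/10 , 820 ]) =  [ - 954, - 861, - 227 , - 120,-22.35, - 86/7,61/10, 745/18,105, 363.5, 820,910,953]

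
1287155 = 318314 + 968841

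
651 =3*217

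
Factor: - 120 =-2^3 * 3^1 * 5^1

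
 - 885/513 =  - 295/171  =  - 1.73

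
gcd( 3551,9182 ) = 1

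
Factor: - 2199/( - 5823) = 733/1941 = 3^( - 1)*647^( -1)*733^1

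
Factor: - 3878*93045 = -2^1 *3^1*5^1 * 7^1 * 277^1*6203^1 = -360828510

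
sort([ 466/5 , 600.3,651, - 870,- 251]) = [-870,- 251,  466/5,600.3,651] 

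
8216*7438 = 61110608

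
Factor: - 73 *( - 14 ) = 2^1* 7^1*73^1 = 1022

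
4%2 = 0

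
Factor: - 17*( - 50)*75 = 2^1*3^1 * 5^4*17^1 = 63750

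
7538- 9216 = - 1678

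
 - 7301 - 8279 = -15580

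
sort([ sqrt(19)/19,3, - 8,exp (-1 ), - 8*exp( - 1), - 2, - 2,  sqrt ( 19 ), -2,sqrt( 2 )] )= [ - 8,-8*exp ( - 1), -2, - 2,-2,sqrt( 19) /19, exp(-1) , sqrt( 2 ), 3,sqrt ( 19 )] 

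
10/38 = 5/19 = 0.26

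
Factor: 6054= 2^1*3^1*1009^1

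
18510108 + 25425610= 43935718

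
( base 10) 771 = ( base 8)1403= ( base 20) 1IB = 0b1100000011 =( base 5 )11041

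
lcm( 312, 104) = 312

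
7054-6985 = 69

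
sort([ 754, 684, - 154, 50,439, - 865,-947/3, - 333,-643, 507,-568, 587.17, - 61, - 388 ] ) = [-865,  -  643,  -  568, - 388, - 333, - 947/3, - 154 ,-61,50 , 439, 507, 587.17  ,  684,754]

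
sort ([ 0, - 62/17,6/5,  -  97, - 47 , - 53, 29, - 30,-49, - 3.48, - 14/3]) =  [ - 97, -53, - 49,  -  47,  -  30,  -  14/3, - 62/17, - 3.48, 0,6/5, 29 ]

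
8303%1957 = 475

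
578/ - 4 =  - 289/2 = - 144.50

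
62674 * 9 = 564066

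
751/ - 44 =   -  18 + 41/44= - 17.07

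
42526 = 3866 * 11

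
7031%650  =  531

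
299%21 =5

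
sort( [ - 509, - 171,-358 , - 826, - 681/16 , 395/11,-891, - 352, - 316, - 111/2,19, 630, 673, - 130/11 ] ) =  [ - 891, - 826, - 509, - 358, - 352, - 316 , - 171, - 111/2, - 681/16, - 130/11, 19, 395/11,630,673]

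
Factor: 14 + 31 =45 = 3^2*5^1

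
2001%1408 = 593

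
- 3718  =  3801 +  - 7519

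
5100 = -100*( - 51) 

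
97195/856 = 97195/856 = 113.55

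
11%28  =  11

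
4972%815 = 82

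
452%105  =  32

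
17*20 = 340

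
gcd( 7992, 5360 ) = 8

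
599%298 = 3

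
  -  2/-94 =1/47  =  0.02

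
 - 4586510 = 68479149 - 73065659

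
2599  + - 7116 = -4517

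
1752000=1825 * 960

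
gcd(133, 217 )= 7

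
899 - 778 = 121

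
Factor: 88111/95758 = 2^( - 1)*13^ ( - 1)*17^1*29^( - 1)*71^1*73^1 * 127^( - 1 )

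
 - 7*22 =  - 154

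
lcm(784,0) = 0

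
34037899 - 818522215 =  - 784484316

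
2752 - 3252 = -500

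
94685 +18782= 113467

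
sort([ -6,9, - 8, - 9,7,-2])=[ - 9, - 8,-6,-2, 7,9]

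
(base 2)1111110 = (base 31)42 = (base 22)5G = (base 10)126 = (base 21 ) 60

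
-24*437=-10488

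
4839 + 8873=13712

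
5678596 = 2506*2266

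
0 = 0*4007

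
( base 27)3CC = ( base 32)2er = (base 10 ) 2523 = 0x9DB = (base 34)267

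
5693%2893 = 2800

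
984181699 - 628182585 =355999114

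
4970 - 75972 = - 71002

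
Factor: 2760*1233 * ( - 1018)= - 3464335440= - 2^4*3^3*5^1*23^1*137^1*509^1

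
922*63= 58086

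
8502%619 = 455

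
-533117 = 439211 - 972328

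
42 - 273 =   -  231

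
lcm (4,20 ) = 20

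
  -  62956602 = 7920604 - 70877206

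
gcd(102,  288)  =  6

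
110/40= 2 +3/4 = 2.75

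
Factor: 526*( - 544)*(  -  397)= 113599168  =  2^6 * 17^1*263^1 * 397^1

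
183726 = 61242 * 3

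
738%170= 58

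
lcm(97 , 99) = 9603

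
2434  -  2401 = 33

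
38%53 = 38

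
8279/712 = 8279/712 = 11.63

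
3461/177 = 19 + 98/177 = 19.55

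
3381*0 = 0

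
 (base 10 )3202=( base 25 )532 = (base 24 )5DA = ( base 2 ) 110010000010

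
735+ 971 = 1706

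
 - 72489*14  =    -  1014846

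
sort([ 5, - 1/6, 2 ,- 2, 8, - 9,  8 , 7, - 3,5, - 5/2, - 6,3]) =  [ - 9, - 6,-3, - 5/2, - 2, - 1/6, 2, 3, 5, 5,  7,8, 8 ]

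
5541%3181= 2360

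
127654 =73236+54418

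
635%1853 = 635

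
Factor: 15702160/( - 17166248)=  - 2^1*5^1*11^( - 1)*195071^(-1)*196277^1 = - 1962770/2145781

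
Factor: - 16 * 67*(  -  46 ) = 49312  =  2^5* 23^1 * 67^1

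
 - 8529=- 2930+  - 5599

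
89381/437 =89381/437 = 204.53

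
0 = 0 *45752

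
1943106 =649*2994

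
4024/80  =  50  +  3/10 = 50.30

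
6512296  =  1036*6286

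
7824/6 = 1304 = 1304.00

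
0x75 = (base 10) 117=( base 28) 45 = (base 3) 11100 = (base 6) 313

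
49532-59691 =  - 10159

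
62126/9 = 6902 + 8/9 = 6902.89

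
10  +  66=76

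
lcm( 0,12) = 0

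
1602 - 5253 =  -3651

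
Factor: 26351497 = 26351497^1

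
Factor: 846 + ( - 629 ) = 217 = 7^1*31^1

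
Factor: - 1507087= - 439^1*3433^1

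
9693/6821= 1 + 8/19 = 1.42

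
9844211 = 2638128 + 7206083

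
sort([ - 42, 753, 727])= [ - 42,727, 753]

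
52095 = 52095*1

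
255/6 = 85/2=42.50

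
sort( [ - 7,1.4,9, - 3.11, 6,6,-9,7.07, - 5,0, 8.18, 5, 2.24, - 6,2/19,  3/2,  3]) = [ - 9 ,  -  7  , - 6, - 5 , - 3.11,0,2/19,1.4,3/2, 2.24, 3,5, 6, 6 , 7.07,8.18,9 ]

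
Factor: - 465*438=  - 203670 = - 2^1*3^2*5^1*31^1 * 73^1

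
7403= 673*11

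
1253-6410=-5157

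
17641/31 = 569 + 2/31 = 569.06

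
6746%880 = 586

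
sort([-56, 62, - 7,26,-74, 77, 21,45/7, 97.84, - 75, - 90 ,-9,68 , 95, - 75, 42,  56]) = [- 90 , - 75,  -  75 ,  -  74,-56, - 9,-7  ,  45/7 , 21, 26,42, 56, 62, 68, 77,  95,97.84 ]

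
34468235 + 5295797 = 39764032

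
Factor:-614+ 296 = -2^1*3^1*53^1 =-  318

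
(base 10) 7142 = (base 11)5403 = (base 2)1101111100110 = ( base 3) 100210112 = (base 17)17C2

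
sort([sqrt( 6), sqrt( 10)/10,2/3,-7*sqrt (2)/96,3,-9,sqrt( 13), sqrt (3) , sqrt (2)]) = [ - 9, - 7 * sqrt( 2 )/96, sqrt( 10)/10,2/3,sqrt( 2 ),sqrt ( 3 ) , sqrt( 6),3,sqrt( 13) ]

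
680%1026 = 680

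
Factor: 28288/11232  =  68/27 = 2^2*3^( - 3) * 17^1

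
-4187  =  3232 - 7419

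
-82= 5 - 87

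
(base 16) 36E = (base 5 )12003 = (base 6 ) 4022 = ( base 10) 878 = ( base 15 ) 3D8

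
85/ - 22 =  - 4 +3/22=- 3.86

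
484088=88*5501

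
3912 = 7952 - 4040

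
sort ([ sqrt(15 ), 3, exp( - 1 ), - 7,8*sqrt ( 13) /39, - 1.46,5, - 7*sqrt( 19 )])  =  [  -  7*sqrt( 19 ), - 7,-1.46,exp( - 1 ),8*sqrt(13)/39, 3,sqrt(15 )  ,  5]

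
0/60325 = 0= 0.00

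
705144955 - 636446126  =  68698829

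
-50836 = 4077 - 54913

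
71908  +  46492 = 118400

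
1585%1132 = 453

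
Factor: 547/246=2^ (-1)*3^( - 1 )*41^( - 1)*547^1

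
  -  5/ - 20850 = 1/4170= 0.00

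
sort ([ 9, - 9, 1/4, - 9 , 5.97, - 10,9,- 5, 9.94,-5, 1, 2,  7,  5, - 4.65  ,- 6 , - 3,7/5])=[ - 10, - 9, - 9, - 6, - 5, - 5,-4.65, - 3,1/4,1,7/5,  2,5,  5.97, 7, 9,  9, 9.94 ]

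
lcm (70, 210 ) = 210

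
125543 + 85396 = 210939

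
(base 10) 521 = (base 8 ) 1011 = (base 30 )HB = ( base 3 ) 201022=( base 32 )g9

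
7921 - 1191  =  6730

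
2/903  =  2/903=   0.00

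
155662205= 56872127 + 98790078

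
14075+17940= 32015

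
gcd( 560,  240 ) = 80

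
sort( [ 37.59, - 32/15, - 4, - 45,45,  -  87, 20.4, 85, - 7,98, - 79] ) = [  -  87, - 79,-45, -7, - 4, - 32/15, 20.4,37.59, 45,85, 98] 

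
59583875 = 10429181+49154694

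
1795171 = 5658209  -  3863038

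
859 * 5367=4610253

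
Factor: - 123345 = -3^2*5^1 * 2741^1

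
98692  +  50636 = 149328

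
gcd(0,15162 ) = 15162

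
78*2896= 225888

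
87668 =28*3131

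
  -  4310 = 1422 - 5732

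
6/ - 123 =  - 1 + 39/41 = - 0.05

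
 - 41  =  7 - 48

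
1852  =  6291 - 4439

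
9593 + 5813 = 15406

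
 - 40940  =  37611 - 78551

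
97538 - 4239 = 93299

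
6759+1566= 8325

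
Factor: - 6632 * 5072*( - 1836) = 61758457344= 2^9*3^3*17^1*317^1 * 829^1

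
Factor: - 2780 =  - 2^2*5^1*139^1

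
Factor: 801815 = 5^1*7^1*31^1 * 739^1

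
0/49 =0 = 0.00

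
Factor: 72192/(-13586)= - 36096/6793 =-2^8  *  3^1 * 47^1*6793^( - 1)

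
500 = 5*100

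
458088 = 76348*6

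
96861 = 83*1167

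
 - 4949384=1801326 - 6750710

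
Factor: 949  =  13^1*73^1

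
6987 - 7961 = - 974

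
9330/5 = 1866= 1866.00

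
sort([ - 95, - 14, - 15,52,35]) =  [ - 95, - 15, - 14, 35,52]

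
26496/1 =26496 =26496.00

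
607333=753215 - 145882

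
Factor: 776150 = 2^1*5^2*19^2*43^1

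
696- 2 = 694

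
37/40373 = 37/40373 = 0.00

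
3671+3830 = 7501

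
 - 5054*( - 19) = 96026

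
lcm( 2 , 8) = 8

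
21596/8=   5399/2 = 2699.50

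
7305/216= 33 + 59/72 = 33.82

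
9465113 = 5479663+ 3985450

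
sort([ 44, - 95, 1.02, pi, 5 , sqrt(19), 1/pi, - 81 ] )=[ - 95, - 81, 1/pi  ,  1.02, pi, sqrt(19), 5,44]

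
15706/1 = 15706 = 15706.00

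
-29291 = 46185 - 75476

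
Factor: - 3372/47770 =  - 2^1*3^1*5^ ( - 1)*17^( - 1 )=-6/85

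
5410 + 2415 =7825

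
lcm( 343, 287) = 14063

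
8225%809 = 135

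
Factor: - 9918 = -2^1*3^2*19^1*29^1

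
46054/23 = 2002 + 8/23 = 2002.35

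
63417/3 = 21139= 21139.00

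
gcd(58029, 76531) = 841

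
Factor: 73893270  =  2^1*3^1*5^1*11^1*223919^1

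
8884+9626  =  18510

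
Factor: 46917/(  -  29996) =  - 2^(-2)* 3^2*13^1 * 401^1*7499^( - 1) 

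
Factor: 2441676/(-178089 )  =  -813892/59363 = -  2^2 * 17^1*23^( - 1 )*29^ (-1) * 89^( - 1)*11969^1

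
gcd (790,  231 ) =1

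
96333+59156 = 155489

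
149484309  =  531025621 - 381541312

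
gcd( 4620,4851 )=231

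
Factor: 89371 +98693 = 2^5*3^2*653^1 = 188064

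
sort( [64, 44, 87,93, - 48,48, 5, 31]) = [ - 48, 5, 31, 44,48, 64,  87, 93 ] 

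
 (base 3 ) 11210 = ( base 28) 4H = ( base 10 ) 129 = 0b10000001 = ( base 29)4d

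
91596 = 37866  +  53730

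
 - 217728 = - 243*896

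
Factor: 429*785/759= 5^1*13^1* 23^( - 1)*157^1 = 10205/23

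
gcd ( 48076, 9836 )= 4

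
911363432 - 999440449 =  - 88077017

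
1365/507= 35/13 = 2.69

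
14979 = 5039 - -9940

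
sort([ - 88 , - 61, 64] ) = [ - 88, - 61,64 ] 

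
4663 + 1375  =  6038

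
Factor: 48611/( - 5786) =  - 2^( - 1) * 11^( - 1 )*263^( - 1 )*48611^1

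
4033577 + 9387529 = 13421106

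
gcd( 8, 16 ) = 8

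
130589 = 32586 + 98003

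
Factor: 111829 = 111829^1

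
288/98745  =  96/32915 = 0.00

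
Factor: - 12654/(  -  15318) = 19^1*23^( - 1) = 19/23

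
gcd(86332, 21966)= 2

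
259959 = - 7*( - 37137 )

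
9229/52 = 9229/52 = 177.48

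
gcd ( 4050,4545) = 45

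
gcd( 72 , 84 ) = 12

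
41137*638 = 26245406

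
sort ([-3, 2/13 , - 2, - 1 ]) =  [ - 3,  -  2, - 1, 2/13 ] 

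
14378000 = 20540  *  700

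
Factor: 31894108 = 2^2*17^1*469031^1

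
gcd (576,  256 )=64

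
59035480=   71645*824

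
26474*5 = 132370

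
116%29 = 0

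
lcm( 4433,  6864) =212784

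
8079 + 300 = 8379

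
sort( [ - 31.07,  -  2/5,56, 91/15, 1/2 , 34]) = [ - 31.07, - 2/5, 1/2, 91/15, 34, 56]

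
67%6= 1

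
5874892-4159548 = 1715344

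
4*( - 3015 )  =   - 12060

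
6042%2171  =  1700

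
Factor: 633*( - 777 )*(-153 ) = 75251673 = 3^4*7^1*17^1*37^1*211^1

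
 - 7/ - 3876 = 7/3876 = 0.00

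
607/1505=607/1505 = 0.40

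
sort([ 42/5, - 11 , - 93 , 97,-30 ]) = [ - 93, - 30,  -  11, 42/5, 97 ]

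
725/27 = 725/27 = 26.85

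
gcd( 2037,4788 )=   21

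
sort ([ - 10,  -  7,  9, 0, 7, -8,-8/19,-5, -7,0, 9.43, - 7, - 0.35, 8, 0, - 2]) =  [ - 10, - 8  , -7, - 7, - 7, -5,-2,- 8/19,  -  0.35, 0, 0,0, 7, 8, 9, 9.43]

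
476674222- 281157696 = 195516526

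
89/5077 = 89/5077= 0.02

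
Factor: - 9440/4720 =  - 2 = - 2^1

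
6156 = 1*6156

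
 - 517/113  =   - 517/113 = - 4.58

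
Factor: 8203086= 2^1 * 3^3 * 151909^1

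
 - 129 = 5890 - 6019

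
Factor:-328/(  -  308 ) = 82/77 =2^1*7^( - 1)*11^( - 1)*41^1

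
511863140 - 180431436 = 331431704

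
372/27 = 124/9= 13.78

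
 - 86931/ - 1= 86931/1= 86931.00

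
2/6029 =2/6029 = 0.00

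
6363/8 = 6363/8 = 795.38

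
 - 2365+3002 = 637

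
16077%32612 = 16077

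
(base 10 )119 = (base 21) 5e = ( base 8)167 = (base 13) 92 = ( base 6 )315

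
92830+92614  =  185444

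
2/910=1/455 = 0.00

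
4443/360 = 12  +  41/120 = 12.34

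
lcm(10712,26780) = 53560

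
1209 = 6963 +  - 5754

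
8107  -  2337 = 5770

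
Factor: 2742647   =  2742647^1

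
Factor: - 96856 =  - 2^3*12107^1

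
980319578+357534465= 1337854043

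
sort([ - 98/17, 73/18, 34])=[ - 98/17,  73/18 , 34]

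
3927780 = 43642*90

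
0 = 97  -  97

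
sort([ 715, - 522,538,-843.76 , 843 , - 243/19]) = [ - 843.76, - 522, - 243/19,538,715,843]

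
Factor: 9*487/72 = 2^ (-3 )*487^1 = 487/8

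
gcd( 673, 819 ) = 1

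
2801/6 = 2801/6 = 466.83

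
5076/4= 1269 = 1269.00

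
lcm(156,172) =6708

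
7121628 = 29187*244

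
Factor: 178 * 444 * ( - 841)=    - 66465912 =- 2^3*3^1*29^2*37^1*89^1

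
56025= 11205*5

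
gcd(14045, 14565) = 5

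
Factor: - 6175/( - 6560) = 1235/1312 = 2^( - 5 )*5^1*13^1*19^1*41^(-1 )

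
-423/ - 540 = 47/60= 0.78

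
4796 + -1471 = 3325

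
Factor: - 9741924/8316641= - 2^2 * 3^3*90203^1*8316641^( - 1)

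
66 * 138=9108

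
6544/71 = 6544/71 = 92.17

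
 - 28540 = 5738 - 34278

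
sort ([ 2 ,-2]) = [ - 2, 2]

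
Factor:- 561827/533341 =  - 7^1*17^( - 1 )*83^1*137^(-1 ) * 229^( - 1 )*967^1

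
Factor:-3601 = -13^1 *277^1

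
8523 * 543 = 4627989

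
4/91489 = 4/91489 =0.00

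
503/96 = 503/96 =5.24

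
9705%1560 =345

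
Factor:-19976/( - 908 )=22 = 2^1*11^1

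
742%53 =0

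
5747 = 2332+3415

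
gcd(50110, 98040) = 10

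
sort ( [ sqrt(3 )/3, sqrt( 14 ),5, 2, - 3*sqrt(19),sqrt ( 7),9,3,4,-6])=[ - 3 * sqrt( 19), - 6, sqrt(3 ) /3,  2,sqrt(7 ), 3, sqrt(14),4,5, 9] 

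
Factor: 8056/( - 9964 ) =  - 38/47 = -2^1*19^1  *  47^(-1)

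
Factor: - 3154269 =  - 3^1*1051423^1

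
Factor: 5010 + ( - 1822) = 2^2*797^1=3188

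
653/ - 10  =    -  66 + 7/10 = - 65.30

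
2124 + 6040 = 8164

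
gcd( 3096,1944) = 72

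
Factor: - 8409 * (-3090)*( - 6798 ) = -176637940380 = -2^2 * 3^3*5^1*11^1*103^2 * 2803^1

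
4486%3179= 1307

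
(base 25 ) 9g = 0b11110001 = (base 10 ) 241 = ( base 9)287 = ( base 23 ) AB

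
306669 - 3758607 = - 3451938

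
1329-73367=-72038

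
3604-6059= -2455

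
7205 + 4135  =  11340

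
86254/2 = 43127 =43127.00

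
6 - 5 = 1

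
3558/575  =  6 + 108/575  =  6.19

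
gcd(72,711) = 9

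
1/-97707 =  - 1/97707=-0.00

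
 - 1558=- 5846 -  - 4288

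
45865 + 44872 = 90737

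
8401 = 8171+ 230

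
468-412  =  56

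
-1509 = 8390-9899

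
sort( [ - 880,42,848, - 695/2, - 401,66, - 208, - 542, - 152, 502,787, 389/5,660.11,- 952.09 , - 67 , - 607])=[ - 952.09,  -  880, - 607, - 542, - 401, - 695/2, - 208 , - 152, - 67,42,66,  389/5,502,660.11,787,848]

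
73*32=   2336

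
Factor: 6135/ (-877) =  - 3^1 * 5^1*409^1*877^ ( - 1)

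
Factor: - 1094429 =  - 7^1 * 156347^1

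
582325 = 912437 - 330112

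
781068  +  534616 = 1315684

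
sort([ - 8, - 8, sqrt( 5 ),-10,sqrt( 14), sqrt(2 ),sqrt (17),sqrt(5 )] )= [ - 10, - 8, - 8,sqrt(2),  sqrt (5 ), sqrt(5), sqrt( 14),sqrt( 17)] 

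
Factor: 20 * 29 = 2^2 * 5^1 * 29^1 = 580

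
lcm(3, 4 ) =12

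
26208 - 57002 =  - 30794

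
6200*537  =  3329400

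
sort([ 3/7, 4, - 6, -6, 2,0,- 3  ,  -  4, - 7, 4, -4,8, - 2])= [-7, - 6,- 6, - 4,  -  4, - 3, - 2,0 , 3/7, 2, 4, 4, 8] 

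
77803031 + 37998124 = 115801155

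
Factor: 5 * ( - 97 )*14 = -2^1*5^1*7^1*97^1=- 6790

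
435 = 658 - 223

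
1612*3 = 4836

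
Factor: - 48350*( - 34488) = 2^4*3^2*5^2*479^1*967^1 = 1667494800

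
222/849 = 74/283 =0.26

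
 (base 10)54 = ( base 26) 22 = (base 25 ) 24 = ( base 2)110110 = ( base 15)39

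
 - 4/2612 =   -  1/653 = - 0.00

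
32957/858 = 38 + 353/858 =38.41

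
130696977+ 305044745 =435741722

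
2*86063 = 172126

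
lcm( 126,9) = 126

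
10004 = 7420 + 2584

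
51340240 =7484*6860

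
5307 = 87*61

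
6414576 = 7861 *816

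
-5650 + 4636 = -1014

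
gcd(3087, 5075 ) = 7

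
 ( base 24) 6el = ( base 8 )7345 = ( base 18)BDF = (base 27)566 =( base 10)3813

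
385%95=5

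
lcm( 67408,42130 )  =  337040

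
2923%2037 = 886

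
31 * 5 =155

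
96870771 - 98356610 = -1485839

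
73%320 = 73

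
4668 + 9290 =13958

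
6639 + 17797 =24436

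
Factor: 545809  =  11^1*29^2*59^1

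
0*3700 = 0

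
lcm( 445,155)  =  13795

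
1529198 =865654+663544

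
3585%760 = 545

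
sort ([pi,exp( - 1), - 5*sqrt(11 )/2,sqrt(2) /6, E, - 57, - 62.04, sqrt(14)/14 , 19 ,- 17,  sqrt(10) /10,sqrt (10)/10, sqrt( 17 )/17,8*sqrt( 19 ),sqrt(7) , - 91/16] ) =[  -  62.04, - 57, - 17,-5*sqrt( 11 )/2, - 91/16 , sqrt(2) /6,sqrt( 17) /17,sqrt( 14 )/14, sqrt(10) /10, sqrt(10) /10,  exp( - 1), sqrt( 7), E, pi, 19 , 8*sqrt( 19 )] 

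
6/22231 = 6/22231 = 0.00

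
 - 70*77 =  - 5390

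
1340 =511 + 829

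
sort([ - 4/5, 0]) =[ - 4/5, 0 ]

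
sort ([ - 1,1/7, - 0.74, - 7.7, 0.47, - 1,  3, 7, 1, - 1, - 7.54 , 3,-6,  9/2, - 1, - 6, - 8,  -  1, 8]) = [ - 8, - 7.7, - 7.54, - 6, - 6 , - 1, - 1, - 1, - 1, - 1 , - 0.74,1/7,  0.47,1, 3,  3, 9/2, 7,8 ]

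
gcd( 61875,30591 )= 99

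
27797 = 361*77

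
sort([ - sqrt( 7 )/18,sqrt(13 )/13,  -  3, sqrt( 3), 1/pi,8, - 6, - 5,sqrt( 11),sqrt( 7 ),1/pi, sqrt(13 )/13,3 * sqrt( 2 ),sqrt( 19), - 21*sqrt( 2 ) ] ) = [ - 21 * sqrt(2), - 6, - 5, - 3,  -  sqrt (7)/18, sqrt (13)/13,sqrt(13 ) /13 , 1/pi , 1/pi, sqrt( 3) , sqrt( 7),  sqrt( 11 ), 3*sqrt(2),sqrt( 19),8]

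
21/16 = 21/16=1.31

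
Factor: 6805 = 5^1 * 1361^1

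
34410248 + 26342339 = 60752587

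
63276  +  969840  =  1033116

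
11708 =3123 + 8585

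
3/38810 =3/38810 = 0.00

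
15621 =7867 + 7754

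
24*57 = 1368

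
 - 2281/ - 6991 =2281/6991 = 0.33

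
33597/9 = 3733 = 3733.00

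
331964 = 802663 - 470699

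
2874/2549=2874/2549 =1.13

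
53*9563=506839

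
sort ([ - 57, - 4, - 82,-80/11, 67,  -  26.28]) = [-82 , - 57,-26.28,-80/11, - 4, 67]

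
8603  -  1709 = 6894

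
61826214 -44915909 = 16910305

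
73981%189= 82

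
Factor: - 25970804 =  - 2^2 * 467^1*13903^1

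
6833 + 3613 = 10446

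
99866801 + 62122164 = 161988965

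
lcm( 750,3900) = 19500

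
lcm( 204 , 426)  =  14484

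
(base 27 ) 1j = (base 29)1H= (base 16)2e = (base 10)46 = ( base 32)1E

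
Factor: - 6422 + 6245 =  - 177 = -3^1*59^1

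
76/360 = 19/90 = 0.21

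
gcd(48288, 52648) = 8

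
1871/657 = 2 + 557/657 = 2.85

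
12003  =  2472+9531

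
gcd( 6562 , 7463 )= 17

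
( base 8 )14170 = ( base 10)6264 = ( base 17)14b8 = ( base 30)6SO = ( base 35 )53Y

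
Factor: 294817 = 113^1*2609^1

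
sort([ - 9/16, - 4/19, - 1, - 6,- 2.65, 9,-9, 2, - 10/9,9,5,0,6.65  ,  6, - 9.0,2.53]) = [ - 9, - 9.0, - 6, - 2.65,-10/9 , - 1, - 9/16,-4/19, 0,  2,2.53,5,6,6.65, 9 , 9]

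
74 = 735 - 661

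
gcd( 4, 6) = 2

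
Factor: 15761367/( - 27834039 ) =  - 41^(-1)*1217^1*1439^1* 75431^( - 1) = -1751263/3092671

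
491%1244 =491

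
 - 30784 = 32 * ( - 962)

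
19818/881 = 19818/881 = 22.49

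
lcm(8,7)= 56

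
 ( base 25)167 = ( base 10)782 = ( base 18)278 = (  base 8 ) 1416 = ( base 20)1j2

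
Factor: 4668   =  2^2*3^1*389^1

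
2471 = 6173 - 3702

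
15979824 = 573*27888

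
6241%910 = 781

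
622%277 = 68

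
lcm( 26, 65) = 130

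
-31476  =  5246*( - 6 ) 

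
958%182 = 48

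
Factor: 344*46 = 15824  =  2^4*23^1*43^1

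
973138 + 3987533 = 4960671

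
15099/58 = 260+19/58 = 260.33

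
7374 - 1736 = 5638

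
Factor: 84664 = 2^3*19^1*557^1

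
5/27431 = 5/27431 = 0.00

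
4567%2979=1588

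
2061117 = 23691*87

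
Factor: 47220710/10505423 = 2^1*5^1*19^( -1 )*61^1*199^1*389^1*552917^ (  -  1) 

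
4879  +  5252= 10131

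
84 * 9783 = 821772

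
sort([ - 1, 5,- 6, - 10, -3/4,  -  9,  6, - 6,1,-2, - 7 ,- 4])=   [ - 10,- 9, - 7, - 6,  -  6,- 4, - 2,-1, - 3/4,1, 5 , 6 ] 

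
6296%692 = 68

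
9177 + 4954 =14131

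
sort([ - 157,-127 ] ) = [-157, - 127]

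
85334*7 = 597338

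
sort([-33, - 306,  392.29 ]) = [ - 306, - 33, 392.29]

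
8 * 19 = 152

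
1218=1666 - 448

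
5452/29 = 188 = 188.00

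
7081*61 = 431941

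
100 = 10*10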